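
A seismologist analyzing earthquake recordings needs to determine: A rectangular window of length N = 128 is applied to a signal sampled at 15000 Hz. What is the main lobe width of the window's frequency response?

For a rectangular window of length N,
the main lobe width in frequency is 2*f_s/N.
= 2*15000/128 = 1875/8 Hz
This determines the minimum frequency separation for resolving two sinusoids.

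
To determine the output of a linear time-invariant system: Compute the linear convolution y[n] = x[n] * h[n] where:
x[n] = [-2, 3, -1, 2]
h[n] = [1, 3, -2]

y[n] = sum_k x[k]*h[n-k]. Output length = len(x) + len(h) - 1 = 4 + 3 - 1 = 6.
y[0] = -2*1 = -2
y[1] = 3*1 + -2*3 = -3
y[2] = -1*1 + 3*3 + -2*-2 = 12
y[3] = 2*1 + -1*3 + 3*-2 = -7
y[4] = 2*3 + -1*-2 = 8
y[5] = 2*-2 = -4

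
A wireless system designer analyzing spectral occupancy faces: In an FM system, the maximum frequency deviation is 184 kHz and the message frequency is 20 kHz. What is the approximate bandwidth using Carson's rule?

Carson's rule: BW = 2*(delta_f + f_m)
= 2*(184 + 20) kHz = 408 kHz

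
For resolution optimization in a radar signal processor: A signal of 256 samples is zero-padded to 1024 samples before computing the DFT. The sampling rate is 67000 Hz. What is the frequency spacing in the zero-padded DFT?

Original DFT: N = 256, resolution = f_s/N = 67000/256 = 8375/32 Hz
Zero-padded DFT: N = 1024, resolution = f_s/N = 67000/1024 = 8375/128 Hz
Zero-padding interpolates the spectrum (finer frequency grid)
but does NOT improve the true spectral resolution (ability to resolve close frequencies).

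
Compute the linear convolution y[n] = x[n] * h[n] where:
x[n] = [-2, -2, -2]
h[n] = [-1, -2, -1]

y[n] = sum_k x[k]*h[n-k]. Output length = len(x) + len(h) - 1 = 3 + 3 - 1 = 5.
y[0] = -2*-1 = 2
y[1] = -2*-1 + -2*-2 = 6
y[2] = -2*-1 + -2*-2 + -2*-1 = 8
y[3] = -2*-2 + -2*-1 = 6
y[4] = -2*-1 = 2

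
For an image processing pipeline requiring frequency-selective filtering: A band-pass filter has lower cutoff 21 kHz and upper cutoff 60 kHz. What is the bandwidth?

Bandwidth = f_high - f_low
= 60 kHz - 21 kHz = 39 kHz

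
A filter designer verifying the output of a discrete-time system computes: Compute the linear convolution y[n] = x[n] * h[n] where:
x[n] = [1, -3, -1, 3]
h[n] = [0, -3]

y[n] = sum_k x[k]*h[n-k]. Output length = len(x) + len(h) - 1 = 4 + 2 - 1 = 5.
y[0] = 1*0 = 0
y[1] = -3*0 + 1*-3 = -3
y[2] = -1*0 + -3*-3 = 9
y[3] = 3*0 + -1*-3 = 3
y[4] = 3*-3 = -9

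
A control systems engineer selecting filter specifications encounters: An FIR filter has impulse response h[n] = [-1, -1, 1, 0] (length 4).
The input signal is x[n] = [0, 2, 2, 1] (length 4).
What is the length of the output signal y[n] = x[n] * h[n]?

For linear convolution, the output length is:
len(y) = len(x) + len(h) - 1 = 4 + 4 - 1 = 7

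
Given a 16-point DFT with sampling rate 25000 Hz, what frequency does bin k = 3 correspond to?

The frequency of DFT bin k is: f_k = k * f_s / N
f_3 = 3 * 25000 / 16 = 9375/2 Hz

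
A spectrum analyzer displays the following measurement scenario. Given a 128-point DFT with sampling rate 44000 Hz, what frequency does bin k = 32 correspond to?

The frequency of DFT bin k is: f_k = k * f_s / N
f_32 = 32 * 44000 / 128 = 11000 Hz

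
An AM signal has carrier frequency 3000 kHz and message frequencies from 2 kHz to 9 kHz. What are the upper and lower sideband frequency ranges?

Upper sideband (USB) = fc + [fm_low, fm_high] = 3000 + [2, 9] = [3002, 3009] kHz
Lower sideband (LSB) = fc - [fm_high, fm_low] = 3000 - [9, 2] = [2991, 2998] kHz
Total occupied spectrum: 2991 kHz to 3009 kHz (plus carrier at 3000 kHz)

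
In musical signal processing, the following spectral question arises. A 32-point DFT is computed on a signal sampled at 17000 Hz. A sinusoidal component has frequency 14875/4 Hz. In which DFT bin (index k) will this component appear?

DFT frequency resolution = f_s/N = 17000/32 = 2125/4 Hz
Bin index k = f_signal / resolution = 14875/4 / 2125/4 = 7
The signal frequency 14875/4 Hz falls in DFT bin k = 7.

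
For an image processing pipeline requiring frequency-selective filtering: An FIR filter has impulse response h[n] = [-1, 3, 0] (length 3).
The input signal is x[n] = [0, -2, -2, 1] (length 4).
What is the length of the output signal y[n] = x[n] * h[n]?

For linear convolution, the output length is:
len(y) = len(x) + len(h) - 1 = 4 + 3 - 1 = 6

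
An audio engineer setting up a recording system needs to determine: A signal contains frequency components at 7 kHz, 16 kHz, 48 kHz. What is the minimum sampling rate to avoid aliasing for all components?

The highest frequency component is f_max = 48 kHz.
Nyquist rate = 2 * f_max = 2 * 48 kHz = 96 kHz.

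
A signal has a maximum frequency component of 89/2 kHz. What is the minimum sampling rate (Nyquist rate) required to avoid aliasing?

By the Nyquist-Shannon sampling theorem,
the minimum sampling rate (Nyquist rate) must be at least 2 * f_max.
Nyquist rate = 2 * 89/2 kHz = 89 kHz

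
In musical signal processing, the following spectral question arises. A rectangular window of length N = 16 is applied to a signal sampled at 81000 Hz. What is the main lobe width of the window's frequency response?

For a rectangular window of length N,
the main lobe width in frequency is 2*f_s/N.
= 2*81000/16 = 10125 Hz
This determines the minimum frequency separation for resolving two sinusoids.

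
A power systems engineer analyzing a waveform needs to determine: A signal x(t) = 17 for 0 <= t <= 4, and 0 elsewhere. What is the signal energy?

Energy = integral of |x(t)|^2 dt over the signal duration
= 17^2 * 4 = 289 * 4 = 1156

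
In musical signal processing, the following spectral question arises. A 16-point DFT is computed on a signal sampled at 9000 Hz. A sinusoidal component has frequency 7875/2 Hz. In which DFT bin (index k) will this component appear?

DFT frequency resolution = f_s/N = 9000/16 = 1125/2 Hz
Bin index k = f_signal / resolution = 7875/2 / 1125/2 = 7
The signal frequency 7875/2 Hz falls in DFT bin k = 7.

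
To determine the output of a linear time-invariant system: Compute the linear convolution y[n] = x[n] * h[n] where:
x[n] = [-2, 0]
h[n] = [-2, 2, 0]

y[n] = sum_k x[k]*h[n-k]. Output length = len(x) + len(h) - 1 = 2 + 3 - 1 = 4.
y[0] = -2*-2 = 4
y[1] = 0*-2 + -2*2 = -4
y[2] = 0*2 + -2*0 = 0
y[3] = 0*0 = 0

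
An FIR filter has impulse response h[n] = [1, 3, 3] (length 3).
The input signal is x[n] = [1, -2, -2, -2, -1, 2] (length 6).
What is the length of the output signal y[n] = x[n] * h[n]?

For linear convolution, the output length is:
len(y) = len(x) + len(h) - 1 = 6 + 3 - 1 = 8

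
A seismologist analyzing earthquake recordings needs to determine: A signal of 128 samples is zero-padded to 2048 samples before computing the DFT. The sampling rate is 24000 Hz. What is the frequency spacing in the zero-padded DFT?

Original DFT: N = 128, resolution = f_s/N = 24000/128 = 375/2 Hz
Zero-padded DFT: N = 2048, resolution = f_s/N = 24000/2048 = 375/32 Hz
Zero-padding interpolates the spectrum (finer frequency grid)
but does NOT improve the true spectral resolution (ability to resolve close frequencies).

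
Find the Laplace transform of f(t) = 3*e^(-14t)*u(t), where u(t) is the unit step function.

Standard Laplace transform pair:
e^(-at)*u(t) <-> 1/(s+a)
With a = 14: L{3*e^(-14t)*u(t)} = 3/(s+14), ROC: Re(s) > -14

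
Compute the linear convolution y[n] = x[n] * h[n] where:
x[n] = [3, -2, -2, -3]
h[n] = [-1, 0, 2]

y[n] = sum_k x[k]*h[n-k]. Output length = len(x) + len(h) - 1 = 4 + 3 - 1 = 6.
y[0] = 3*-1 = -3
y[1] = -2*-1 + 3*0 = 2
y[2] = -2*-1 + -2*0 + 3*2 = 8
y[3] = -3*-1 + -2*0 + -2*2 = -1
y[4] = -3*0 + -2*2 = -4
y[5] = -3*2 = -6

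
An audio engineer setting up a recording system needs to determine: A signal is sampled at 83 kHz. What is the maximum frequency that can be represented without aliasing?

The maximum frequency that can be represented without aliasing
is the Nyquist frequency: f_max = f_s / 2 = 83 kHz / 2 = 83/2 kHz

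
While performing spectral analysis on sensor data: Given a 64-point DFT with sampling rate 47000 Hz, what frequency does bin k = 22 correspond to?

The frequency of DFT bin k is: f_k = k * f_s / N
f_22 = 22 * 47000 / 64 = 64625/4 Hz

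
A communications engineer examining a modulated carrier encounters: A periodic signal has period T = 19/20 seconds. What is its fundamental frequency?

The fundamental frequency is the reciprocal of the period.
f = 1/T = 1/(19/20) = 20/19 Hz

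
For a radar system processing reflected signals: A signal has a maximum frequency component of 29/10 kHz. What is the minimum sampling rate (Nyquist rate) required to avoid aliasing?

By the Nyquist-Shannon sampling theorem,
the minimum sampling rate (Nyquist rate) must be at least 2 * f_max.
Nyquist rate = 2 * 29/10 kHz = 29/5 kHz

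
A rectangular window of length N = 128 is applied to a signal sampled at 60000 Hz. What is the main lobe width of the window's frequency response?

For a rectangular window of length N,
the main lobe width in frequency is 2*f_s/N.
= 2*60000/128 = 1875/2 Hz
This determines the minimum frequency separation for resolving two sinusoids.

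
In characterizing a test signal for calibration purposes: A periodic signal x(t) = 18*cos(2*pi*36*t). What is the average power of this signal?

Average power of A*cos(wt) is A^2/2.
P = 18^2 / 2 = 324/2 = 162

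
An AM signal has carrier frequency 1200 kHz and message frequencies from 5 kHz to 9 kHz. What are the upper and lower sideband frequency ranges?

Upper sideband (USB) = fc + [fm_low, fm_high] = 1200 + [5, 9] = [1205, 1209] kHz
Lower sideband (LSB) = fc - [fm_high, fm_low] = 1200 - [9, 5] = [1191, 1195] kHz
Total occupied spectrum: 1191 kHz to 1209 kHz (plus carrier at 1200 kHz)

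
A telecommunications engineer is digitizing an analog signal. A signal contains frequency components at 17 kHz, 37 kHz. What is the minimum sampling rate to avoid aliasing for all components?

The highest frequency component is f_max = 37 kHz.
Nyquist rate = 2 * f_max = 2 * 37 kHz = 74 kHz.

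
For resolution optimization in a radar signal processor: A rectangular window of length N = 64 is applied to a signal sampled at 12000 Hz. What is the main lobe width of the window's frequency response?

For a rectangular window of length N,
the main lobe width in frequency is 2*f_s/N.
= 2*12000/64 = 375 Hz
This determines the minimum frequency separation for resolving two sinusoids.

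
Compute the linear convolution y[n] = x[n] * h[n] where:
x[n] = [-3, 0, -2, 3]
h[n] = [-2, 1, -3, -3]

y[n] = sum_k x[k]*h[n-k]. Output length = len(x) + len(h) - 1 = 4 + 4 - 1 = 7.
y[0] = -3*-2 = 6
y[1] = 0*-2 + -3*1 = -3
y[2] = -2*-2 + 0*1 + -3*-3 = 13
y[3] = 3*-2 + -2*1 + 0*-3 + -3*-3 = 1
y[4] = 3*1 + -2*-3 + 0*-3 = 9
y[5] = 3*-3 + -2*-3 = -3
y[6] = 3*-3 = -9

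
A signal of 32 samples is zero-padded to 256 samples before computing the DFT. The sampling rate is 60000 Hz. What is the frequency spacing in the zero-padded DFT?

Original DFT: N = 32, resolution = f_s/N = 60000/32 = 1875 Hz
Zero-padded DFT: N = 256, resolution = f_s/N = 60000/256 = 1875/8 Hz
Zero-padding interpolates the spectrum (finer frequency grid)
but does NOT improve the true spectral resolution (ability to resolve close frequencies).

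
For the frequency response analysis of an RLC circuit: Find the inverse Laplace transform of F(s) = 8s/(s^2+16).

Standard pair: s/(s^2+w^2) <-> cos(wt)*u(t)
With k=8, w=4: f(t) = 8*cos(4t)*u(t)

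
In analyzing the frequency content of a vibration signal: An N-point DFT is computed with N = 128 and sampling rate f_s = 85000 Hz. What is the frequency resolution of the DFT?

DFT frequency resolution = f_s / N
= 85000 / 128 = 10625/16 Hz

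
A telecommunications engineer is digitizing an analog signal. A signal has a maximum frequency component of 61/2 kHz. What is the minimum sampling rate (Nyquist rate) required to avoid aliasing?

By the Nyquist-Shannon sampling theorem,
the minimum sampling rate (Nyquist rate) must be at least 2 * f_max.
Nyquist rate = 2 * 61/2 kHz = 61 kHz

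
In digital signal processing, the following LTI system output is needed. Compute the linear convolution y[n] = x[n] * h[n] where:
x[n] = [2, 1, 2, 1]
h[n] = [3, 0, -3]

y[n] = sum_k x[k]*h[n-k]. Output length = len(x) + len(h) - 1 = 4 + 3 - 1 = 6.
y[0] = 2*3 = 6
y[1] = 1*3 + 2*0 = 3
y[2] = 2*3 + 1*0 + 2*-3 = 0
y[3] = 1*3 + 2*0 + 1*-3 = 0
y[4] = 1*0 + 2*-3 = -6
y[5] = 1*-3 = -3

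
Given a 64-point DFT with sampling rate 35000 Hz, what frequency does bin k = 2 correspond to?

The frequency of DFT bin k is: f_k = k * f_s / N
f_2 = 2 * 35000 / 64 = 4375/4 Hz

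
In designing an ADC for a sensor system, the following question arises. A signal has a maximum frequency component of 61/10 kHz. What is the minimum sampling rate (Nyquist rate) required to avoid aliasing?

By the Nyquist-Shannon sampling theorem,
the minimum sampling rate (Nyquist rate) must be at least 2 * f_max.
Nyquist rate = 2 * 61/10 kHz = 61/5 kHz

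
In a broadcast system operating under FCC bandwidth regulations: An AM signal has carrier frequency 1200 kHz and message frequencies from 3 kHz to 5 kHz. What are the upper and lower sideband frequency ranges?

Upper sideband (USB) = fc + [fm_low, fm_high] = 1200 + [3, 5] = [1203, 1205] kHz
Lower sideband (LSB) = fc - [fm_high, fm_low] = 1200 - [5, 3] = [1195, 1197] kHz
Total occupied spectrum: 1195 kHz to 1205 kHz (plus carrier at 1200 kHz)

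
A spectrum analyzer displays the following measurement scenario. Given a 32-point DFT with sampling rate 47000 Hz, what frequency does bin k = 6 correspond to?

The frequency of DFT bin k is: f_k = k * f_s / N
f_6 = 6 * 47000 / 32 = 17625/2 Hz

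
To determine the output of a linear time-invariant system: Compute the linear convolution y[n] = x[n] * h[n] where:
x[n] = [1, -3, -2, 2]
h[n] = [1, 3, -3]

y[n] = sum_k x[k]*h[n-k]. Output length = len(x) + len(h) - 1 = 4 + 3 - 1 = 6.
y[0] = 1*1 = 1
y[1] = -3*1 + 1*3 = 0
y[2] = -2*1 + -3*3 + 1*-3 = -14
y[3] = 2*1 + -2*3 + -3*-3 = 5
y[4] = 2*3 + -2*-3 = 12
y[5] = 2*-3 = -6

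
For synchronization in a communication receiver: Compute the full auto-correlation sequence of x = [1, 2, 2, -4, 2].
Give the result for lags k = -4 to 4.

r_xx[k] = sum_m x[m]*x[m+k], indexed from 0, for k = -4 to 4:
  r_xx[-4] = x[4]*x[0] = 2
  r_xx[-3] = x[3]*x[0] + x[4]*x[1] = 0
  r_xx[-2] = x[2]*x[0] + x[3]*x[1] + x[4]*x[2] = -2
  r_xx[-1] = x[1]*x[0] + x[2]*x[1] + x[3]*x[2] + x[4]*x[3] = -10
  r_xx[0] = x[0]*x[0] + x[1]*x[1] + x[2]*x[2] + x[3]*x[3] + x[4]*x[4] = 29
  r_xx[1] = x[0]*x[1] + x[1]*x[2] + x[2]*x[3] + x[3]*x[4] = -10
  r_xx[2] = x[0]*x[2] + x[1]*x[3] + x[2]*x[4] = -2
  r_xx[3] = x[0]*x[3] + x[1]*x[4] = 0
  r_xx[4] = x[0]*x[4] = 2
r_xx = [2, 0, -2, -10, 29, -10, -2, 0, 2]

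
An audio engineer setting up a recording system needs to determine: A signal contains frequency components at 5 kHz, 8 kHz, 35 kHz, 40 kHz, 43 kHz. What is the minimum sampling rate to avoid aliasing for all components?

The highest frequency component is f_max = 43 kHz.
Nyquist rate = 2 * f_max = 2 * 43 kHz = 86 kHz.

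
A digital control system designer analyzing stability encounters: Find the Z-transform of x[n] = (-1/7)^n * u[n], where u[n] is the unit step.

The Z-transform of a^n * u[n] is z/(z-a) for |z| > |a|.
Here a = -1/7, so X(z) = z/(z - (-1/7)) = 7z/(7z + 1)
ROC: |z| > 1/7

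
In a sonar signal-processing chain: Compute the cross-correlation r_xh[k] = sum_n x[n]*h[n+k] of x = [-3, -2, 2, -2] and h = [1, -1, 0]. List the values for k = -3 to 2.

Both sequences indexed from 0 and zero outside their support.
Lags with overlap: k = -3 to 2.
  r_xh[-3] = x[3]*h[0] = -2
  r_xh[-2] = x[2]*h[0] + x[3]*h[1] = 4
  r_xh[-1] = x[1]*h[0] + x[2]*h[1] + x[3]*h[2] = -4
  r_xh[0] = x[0]*h[0] + x[1]*h[1] + x[2]*h[2] = -1
  r_xh[1] = x[0]*h[1] + x[1]*h[2] = 3
  r_xh[2] = x[0]*h[2] = 0
r_xh = [-2, 4, -4, -1, 3, 0] (for k = -3, ..., 2)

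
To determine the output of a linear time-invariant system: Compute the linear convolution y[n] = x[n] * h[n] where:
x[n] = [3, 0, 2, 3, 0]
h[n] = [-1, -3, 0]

y[n] = sum_k x[k]*h[n-k]. Output length = len(x) + len(h) - 1 = 5 + 3 - 1 = 7.
y[0] = 3*-1 = -3
y[1] = 0*-1 + 3*-3 = -9
y[2] = 2*-1 + 0*-3 + 3*0 = -2
y[3] = 3*-1 + 2*-3 + 0*0 = -9
y[4] = 0*-1 + 3*-3 + 2*0 = -9
y[5] = 0*-3 + 3*0 = 0
y[6] = 0*0 = 0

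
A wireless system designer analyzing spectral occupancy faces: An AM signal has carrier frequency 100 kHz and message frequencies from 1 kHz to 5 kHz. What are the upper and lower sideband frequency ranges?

Upper sideband (USB) = fc + [fm_low, fm_high] = 100 + [1, 5] = [101, 105] kHz
Lower sideband (LSB) = fc - [fm_high, fm_low] = 100 - [5, 1] = [95, 99] kHz
Total occupied spectrum: 95 kHz to 105 kHz (plus carrier at 100 kHz)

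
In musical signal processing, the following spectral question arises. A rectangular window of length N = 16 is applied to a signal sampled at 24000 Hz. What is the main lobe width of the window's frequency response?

For a rectangular window of length N,
the main lobe width in frequency is 2*f_s/N.
= 2*24000/16 = 3000 Hz
This determines the minimum frequency separation for resolving two sinusoids.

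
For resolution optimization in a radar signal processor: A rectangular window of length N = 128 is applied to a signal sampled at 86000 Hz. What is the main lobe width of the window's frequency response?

For a rectangular window of length N,
the main lobe width in frequency is 2*f_s/N.
= 2*86000/128 = 5375/4 Hz
This determines the minimum frequency separation for resolving two sinusoids.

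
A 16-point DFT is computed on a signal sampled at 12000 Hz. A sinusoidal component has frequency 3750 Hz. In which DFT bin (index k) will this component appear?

DFT frequency resolution = f_s/N = 12000/16 = 750 Hz
Bin index k = f_signal / resolution = 3750 / 750 = 5
The signal frequency 3750 Hz falls in DFT bin k = 5.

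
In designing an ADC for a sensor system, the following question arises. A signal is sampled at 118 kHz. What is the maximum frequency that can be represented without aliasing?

The maximum frequency that can be represented without aliasing
is the Nyquist frequency: f_max = f_s / 2 = 118 kHz / 2 = 59 kHz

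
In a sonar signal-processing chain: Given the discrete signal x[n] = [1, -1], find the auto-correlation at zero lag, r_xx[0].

The auto-correlation at zero lag r_xx[0] equals the signal energy.
r_xx[0] = sum of x[n]^2 = 1^2 + (-1)^2
= 1 + 1 = 2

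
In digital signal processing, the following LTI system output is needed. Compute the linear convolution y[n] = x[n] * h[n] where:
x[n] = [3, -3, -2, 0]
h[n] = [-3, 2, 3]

y[n] = sum_k x[k]*h[n-k]. Output length = len(x) + len(h) - 1 = 4 + 3 - 1 = 6.
y[0] = 3*-3 = -9
y[1] = -3*-3 + 3*2 = 15
y[2] = -2*-3 + -3*2 + 3*3 = 9
y[3] = 0*-3 + -2*2 + -3*3 = -13
y[4] = 0*2 + -2*3 = -6
y[5] = 0*3 = 0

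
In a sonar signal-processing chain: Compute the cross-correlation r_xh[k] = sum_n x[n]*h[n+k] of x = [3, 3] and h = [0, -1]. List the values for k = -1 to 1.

Both sequences indexed from 0 and zero outside their support.
Lags with overlap: k = -1 to 1.
  r_xh[-1] = x[1]*h[0] = 0
  r_xh[0] = x[0]*h[0] + x[1]*h[1] = -3
  r_xh[1] = x[0]*h[1] = -3
r_xh = [0, -3, -3] (for k = -1, ..., 1)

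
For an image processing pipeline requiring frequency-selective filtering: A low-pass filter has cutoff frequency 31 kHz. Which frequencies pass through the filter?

A low-pass filter passes all frequencies below the cutoff frequency 31 kHz and attenuates higher frequencies.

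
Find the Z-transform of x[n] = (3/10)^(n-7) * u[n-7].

Time-shifting property: if X(z) = Z{x[n]}, then Z{x[n-d]} = z^(-d) * X(z)
X(z) = z/(z - 3/10) for x[n] = (3/10)^n * u[n]
Z{x[n-7]} = z^(-7) * z/(z - 3/10) = z^(-6)/(z - 3/10)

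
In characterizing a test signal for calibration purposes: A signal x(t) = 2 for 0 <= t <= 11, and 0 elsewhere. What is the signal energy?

Energy = integral of |x(t)|^2 dt over the signal duration
= 2^2 * 11 = 4 * 11 = 44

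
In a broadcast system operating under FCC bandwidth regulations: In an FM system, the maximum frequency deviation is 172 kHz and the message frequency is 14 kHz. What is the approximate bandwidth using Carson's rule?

Carson's rule: BW = 2*(delta_f + f_m)
= 2*(172 + 14) kHz = 372 kHz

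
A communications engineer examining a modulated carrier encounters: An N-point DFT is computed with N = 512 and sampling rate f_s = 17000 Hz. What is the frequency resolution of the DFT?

DFT frequency resolution = f_s / N
= 17000 / 512 = 2125/64 Hz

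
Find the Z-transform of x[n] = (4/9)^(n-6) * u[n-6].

Time-shifting property: if X(z) = Z{x[n]}, then Z{x[n-d]} = z^(-d) * X(z)
X(z) = z/(z - 4/9) for x[n] = (4/9)^n * u[n]
Z{x[n-6]} = z^(-6) * z/(z - 4/9) = z^(-5)/(z - 4/9)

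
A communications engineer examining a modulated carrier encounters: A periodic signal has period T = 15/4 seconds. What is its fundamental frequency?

The fundamental frequency is the reciprocal of the period.
f = 1/T = 1/(15/4) = 4/15 Hz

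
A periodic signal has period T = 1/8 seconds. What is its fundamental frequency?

The fundamental frequency is the reciprocal of the period.
f = 1/T = 1/(1/8) = 8 Hz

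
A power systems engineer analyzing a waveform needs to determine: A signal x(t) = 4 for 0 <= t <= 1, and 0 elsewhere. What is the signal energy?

Energy = integral of |x(t)|^2 dt over the signal duration
= 4^2 * 1 = 16 * 1 = 16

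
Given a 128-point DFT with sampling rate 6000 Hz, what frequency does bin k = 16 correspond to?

The frequency of DFT bin k is: f_k = k * f_s / N
f_16 = 16 * 6000 / 128 = 750 Hz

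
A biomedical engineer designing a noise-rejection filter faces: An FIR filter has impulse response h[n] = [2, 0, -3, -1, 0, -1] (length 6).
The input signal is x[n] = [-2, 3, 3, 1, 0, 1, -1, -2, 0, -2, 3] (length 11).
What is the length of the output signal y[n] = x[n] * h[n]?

For linear convolution, the output length is:
len(y) = len(x) + len(h) - 1 = 11 + 6 - 1 = 16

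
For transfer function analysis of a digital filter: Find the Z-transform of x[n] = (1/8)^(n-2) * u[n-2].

Time-shifting property: if X(z) = Z{x[n]}, then Z{x[n-d]} = z^(-d) * X(z)
X(z) = z/(z - 1/8) for x[n] = (1/8)^n * u[n]
Z{x[n-2]} = z^(-2) * z/(z - 1/8) = z^(-1)/(z - 1/8)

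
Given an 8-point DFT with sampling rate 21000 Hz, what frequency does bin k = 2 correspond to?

The frequency of DFT bin k is: f_k = k * f_s / N
f_2 = 2 * 21000 / 8 = 5250 Hz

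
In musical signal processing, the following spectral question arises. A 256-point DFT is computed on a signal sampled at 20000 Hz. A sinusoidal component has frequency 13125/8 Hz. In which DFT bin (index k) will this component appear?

DFT frequency resolution = f_s/N = 20000/256 = 625/8 Hz
Bin index k = f_signal / resolution = 13125/8 / 625/8 = 21
The signal frequency 13125/8 Hz falls in DFT bin k = 21.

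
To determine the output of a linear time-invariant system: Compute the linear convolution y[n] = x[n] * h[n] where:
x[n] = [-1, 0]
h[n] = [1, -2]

y[n] = sum_k x[k]*h[n-k]. Output length = len(x) + len(h) - 1 = 2 + 2 - 1 = 3.
y[0] = -1*1 = -1
y[1] = 0*1 + -1*-2 = 2
y[2] = 0*-2 = 0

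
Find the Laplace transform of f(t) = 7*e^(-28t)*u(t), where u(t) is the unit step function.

Standard Laplace transform pair:
e^(-at)*u(t) <-> 1/(s+a)
With a = 28: L{7*e^(-28t)*u(t)} = 7/(s+28), ROC: Re(s) > -28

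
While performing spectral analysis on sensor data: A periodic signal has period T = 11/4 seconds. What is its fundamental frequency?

The fundamental frequency is the reciprocal of the period.
f = 1/T = 1/(11/4) = 4/11 Hz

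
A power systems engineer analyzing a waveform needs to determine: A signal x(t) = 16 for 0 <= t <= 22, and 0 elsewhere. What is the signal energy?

Energy = integral of |x(t)|^2 dt over the signal duration
= 16^2 * 22 = 256 * 22 = 5632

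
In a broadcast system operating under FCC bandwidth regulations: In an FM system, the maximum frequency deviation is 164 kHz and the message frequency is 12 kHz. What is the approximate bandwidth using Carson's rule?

Carson's rule: BW = 2*(delta_f + f_m)
= 2*(164 + 12) kHz = 352 kHz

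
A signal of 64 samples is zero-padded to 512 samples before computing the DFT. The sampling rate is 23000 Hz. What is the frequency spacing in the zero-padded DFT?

Original DFT: N = 64, resolution = f_s/N = 23000/64 = 2875/8 Hz
Zero-padded DFT: N = 512, resolution = f_s/N = 23000/512 = 2875/64 Hz
Zero-padding interpolates the spectrum (finer frequency grid)
but does NOT improve the true spectral resolution (ability to resolve close frequencies).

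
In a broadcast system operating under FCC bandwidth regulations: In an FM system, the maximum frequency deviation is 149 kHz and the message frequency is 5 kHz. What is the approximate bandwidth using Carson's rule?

Carson's rule: BW = 2*(delta_f + f_m)
= 2*(149 + 5) kHz = 308 kHz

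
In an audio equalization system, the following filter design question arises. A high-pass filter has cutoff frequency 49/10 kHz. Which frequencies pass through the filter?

A high-pass filter passes all frequencies above the cutoff frequency 49/10 kHz and attenuates lower frequencies.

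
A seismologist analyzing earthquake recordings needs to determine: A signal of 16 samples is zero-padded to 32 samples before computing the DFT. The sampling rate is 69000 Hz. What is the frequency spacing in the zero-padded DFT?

Original DFT: N = 16, resolution = f_s/N = 69000/16 = 8625/2 Hz
Zero-padded DFT: N = 32, resolution = f_s/N = 69000/32 = 8625/4 Hz
Zero-padding interpolates the spectrum (finer frequency grid)
but does NOT improve the true spectral resolution (ability to resolve close frequencies).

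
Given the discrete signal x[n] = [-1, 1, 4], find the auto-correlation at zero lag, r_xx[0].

The auto-correlation at zero lag r_xx[0] equals the signal energy.
r_xx[0] = sum of x[n]^2 = (-1)^2 + 1^2 + 4^2
= 1 + 1 + 16 = 18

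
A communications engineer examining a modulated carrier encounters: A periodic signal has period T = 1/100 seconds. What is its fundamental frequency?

The fundamental frequency is the reciprocal of the period.
f = 1/T = 1/(1/100) = 100 Hz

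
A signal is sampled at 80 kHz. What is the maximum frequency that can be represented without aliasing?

The maximum frequency that can be represented without aliasing
is the Nyquist frequency: f_max = f_s / 2 = 80 kHz / 2 = 40 kHz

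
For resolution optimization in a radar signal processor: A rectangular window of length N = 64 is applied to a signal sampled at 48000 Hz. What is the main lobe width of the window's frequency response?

For a rectangular window of length N,
the main lobe width in frequency is 2*f_s/N.
= 2*48000/64 = 1500 Hz
This determines the minimum frequency separation for resolving two sinusoids.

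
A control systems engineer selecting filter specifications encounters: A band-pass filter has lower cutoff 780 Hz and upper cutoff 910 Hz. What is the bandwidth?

Bandwidth = f_high - f_low
= 910 Hz - 780 Hz = 130 Hz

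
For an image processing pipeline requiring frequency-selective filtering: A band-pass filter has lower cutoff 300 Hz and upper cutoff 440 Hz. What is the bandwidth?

Bandwidth = f_high - f_low
= 440 Hz - 300 Hz = 140 Hz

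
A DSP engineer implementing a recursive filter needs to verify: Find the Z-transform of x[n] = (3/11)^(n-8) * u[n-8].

Time-shifting property: if X(z) = Z{x[n]}, then Z{x[n-d]} = z^(-d) * X(z)
X(z) = z/(z - 3/11) for x[n] = (3/11)^n * u[n]
Z{x[n-8]} = z^(-8) * z/(z - 3/11) = z^(-7)/(z - 3/11)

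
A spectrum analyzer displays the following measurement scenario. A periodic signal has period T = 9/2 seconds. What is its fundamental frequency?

The fundamental frequency is the reciprocal of the period.
f = 1/T = 1/(9/2) = 2/9 Hz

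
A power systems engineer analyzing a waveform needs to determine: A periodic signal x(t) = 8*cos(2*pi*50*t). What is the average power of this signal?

Average power of A*cos(wt) is A^2/2.
P = 8^2 / 2 = 64/2 = 32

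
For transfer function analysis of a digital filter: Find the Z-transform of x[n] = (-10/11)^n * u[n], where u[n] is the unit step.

The Z-transform of a^n * u[n] is z/(z-a) for |z| > |a|.
Here a = -10/11, so X(z) = z/(z - (-10/11)) = 11z/(11z + 10)
ROC: |z| > 10/11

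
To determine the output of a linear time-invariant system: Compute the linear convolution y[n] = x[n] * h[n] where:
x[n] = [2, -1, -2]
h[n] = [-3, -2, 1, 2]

y[n] = sum_k x[k]*h[n-k]. Output length = len(x) + len(h) - 1 = 3 + 4 - 1 = 6.
y[0] = 2*-3 = -6
y[1] = -1*-3 + 2*-2 = -1
y[2] = -2*-3 + -1*-2 + 2*1 = 10
y[3] = -2*-2 + -1*1 + 2*2 = 7
y[4] = -2*1 + -1*2 = -4
y[5] = -2*2 = -4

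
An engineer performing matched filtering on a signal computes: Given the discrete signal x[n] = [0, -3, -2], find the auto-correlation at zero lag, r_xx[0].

The auto-correlation at zero lag r_xx[0] equals the signal energy.
r_xx[0] = sum of x[n]^2 = 0^2 + (-3)^2 + (-2)^2
= 0 + 9 + 4 = 13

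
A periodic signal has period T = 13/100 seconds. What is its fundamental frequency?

The fundamental frequency is the reciprocal of the period.
f = 1/T = 1/(13/100) = 100/13 Hz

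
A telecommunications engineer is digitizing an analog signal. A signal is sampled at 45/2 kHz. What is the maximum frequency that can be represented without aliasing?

The maximum frequency that can be represented without aliasing
is the Nyquist frequency: f_max = f_s / 2 = 45/2 kHz / 2 = 45/4 kHz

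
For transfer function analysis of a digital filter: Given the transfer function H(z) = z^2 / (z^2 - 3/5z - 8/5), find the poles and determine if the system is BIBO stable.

Poles are roots of the denominator: z^2 - 3/5z - 8/5 = 0.
Quadratic formula: z = [-(-3/5) +/- sqrt((-3/5)^2 - 4*(-8/5))] / 2
Discriminant = 9/25 + 32/5 = 169/25; sqrt = 13/5.
z = (3/5 +/- 13/5) / 2 => z = 8/5 or z = -1.
|p1| = 8/5, |p2| = 1.
For BIBO stability, all poles must lie inside the unit circle (|p| < 1).
System is UNSTABLE since at least one |p| >= 1.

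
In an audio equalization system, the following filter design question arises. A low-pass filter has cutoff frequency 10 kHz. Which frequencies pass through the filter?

A low-pass filter passes all frequencies below the cutoff frequency 10 kHz and attenuates higher frequencies.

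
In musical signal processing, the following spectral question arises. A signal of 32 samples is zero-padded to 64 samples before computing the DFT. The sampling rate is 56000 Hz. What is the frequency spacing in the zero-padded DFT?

Original DFT: N = 32, resolution = f_s/N = 56000/32 = 1750 Hz
Zero-padded DFT: N = 64, resolution = f_s/N = 56000/64 = 875 Hz
Zero-padding interpolates the spectrum (finer frequency grid)
but does NOT improve the true spectral resolution (ability to resolve close frequencies).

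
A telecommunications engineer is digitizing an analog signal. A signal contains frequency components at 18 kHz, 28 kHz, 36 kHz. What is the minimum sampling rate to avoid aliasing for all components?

The highest frequency component is f_max = 36 kHz.
Nyquist rate = 2 * f_max = 2 * 36 kHz = 72 kHz.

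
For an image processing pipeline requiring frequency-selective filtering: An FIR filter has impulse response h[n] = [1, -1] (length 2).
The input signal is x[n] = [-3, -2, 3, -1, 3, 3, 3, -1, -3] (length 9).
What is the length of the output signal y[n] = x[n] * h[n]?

For linear convolution, the output length is:
len(y) = len(x) + len(h) - 1 = 9 + 2 - 1 = 10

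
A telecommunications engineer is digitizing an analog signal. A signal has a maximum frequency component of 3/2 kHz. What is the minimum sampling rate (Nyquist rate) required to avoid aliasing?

By the Nyquist-Shannon sampling theorem,
the minimum sampling rate (Nyquist rate) must be at least 2 * f_max.
Nyquist rate = 2 * 3/2 kHz = 3 kHz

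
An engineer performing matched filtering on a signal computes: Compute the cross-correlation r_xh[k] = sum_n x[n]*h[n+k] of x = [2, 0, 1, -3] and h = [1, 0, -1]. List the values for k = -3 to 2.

Both sequences indexed from 0 and zero outside their support.
Lags with overlap: k = -3 to 2.
  r_xh[-3] = x[3]*h[0] = -3
  r_xh[-2] = x[2]*h[0] + x[3]*h[1] = 1
  r_xh[-1] = x[1]*h[0] + x[2]*h[1] + x[3]*h[2] = 3
  r_xh[0] = x[0]*h[0] + x[1]*h[1] + x[2]*h[2] = 1
  r_xh[1] = x[0]*h[1] + x[1]*h[2] = 0
  r_xh[2] = x[0]*h[2] = -2
r_xh = [-3, 1, 3, 1, 0, -2] (for k = -3, ..., 2)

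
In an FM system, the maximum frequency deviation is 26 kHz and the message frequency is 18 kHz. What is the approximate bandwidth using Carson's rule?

Carson's rule: BW = 2*(delta_f + f_m)
= 2*(26 + 18) kHz = 88 kHz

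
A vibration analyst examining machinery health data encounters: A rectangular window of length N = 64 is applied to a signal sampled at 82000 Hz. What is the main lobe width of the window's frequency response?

For a rectangular window of length N,
the main lobe width in frequency is 2*f_s/N.
= 2*82000/64 = 5125/2 Hz
This determines the minimum frequency separation for resolving two sinusoids.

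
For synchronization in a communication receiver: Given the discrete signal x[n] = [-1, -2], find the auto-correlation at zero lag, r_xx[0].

The auto-correlation at zero lag r_xx[0] equals the signal energy.
r_xx[0] = sum of x[n]^2 = (-1)^2 + (-2)^2
= 1 + 4 = 5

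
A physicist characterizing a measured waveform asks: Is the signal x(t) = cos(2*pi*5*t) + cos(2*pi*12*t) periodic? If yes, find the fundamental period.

f1 = 5 Hz, f2 = 12 Hz
Period T1 = 1/5, T2 = 1/12
Ratio T1/T2 = 12/5, which is rational.
The signal is periodic with fundamental period T = 1/GCD(5,12) = 1 s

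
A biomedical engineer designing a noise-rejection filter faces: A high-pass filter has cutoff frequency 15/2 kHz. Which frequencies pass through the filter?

A high-pass filter passes all frequencies above the cutoff frequency 15/2 kHz and attenuates lower frequencies.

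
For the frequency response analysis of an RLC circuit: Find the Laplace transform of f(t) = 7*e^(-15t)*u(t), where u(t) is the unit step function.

Standard Laplace transform pair:
e^(-at)*u(t) <-> 1/(s+a)
With a = 15: L{7*e^(-15t)*u(t)} = 7/(s+15), ROC: Re(s) > -15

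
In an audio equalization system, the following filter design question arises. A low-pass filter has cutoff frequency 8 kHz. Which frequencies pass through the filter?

A low-pass filter passes all frequencies below the cutoff frequency 8 kHz and attenuates higher frequencies.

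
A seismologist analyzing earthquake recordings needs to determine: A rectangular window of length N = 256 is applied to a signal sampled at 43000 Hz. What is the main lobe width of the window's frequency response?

For a rectangular window of length N,
the main lobe width in frequency is 2*f_s/N.
= 2*43000/256 = 5375/16 Hz
This determines the minimum frequency separation for resolving two sinusoids.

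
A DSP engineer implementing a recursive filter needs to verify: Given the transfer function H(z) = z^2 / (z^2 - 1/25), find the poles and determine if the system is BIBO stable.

Poles are roots of the denominator: z^2 - 1/25 = 0.
Quadratic formula: z = [-(0) +/- sqrt((0)^2 - 4*(-1/25))] / 2
Discriminant = 0 + 4/25 = 4/25; sqrt = 2/5.
z = (0 +/- 2/5) / 2 => z = 1/5 or z = -1/5.
|p1| = 1/5, |p2| = 1/5.
For BIBO stability, all poles must lie inside the unit circle (|p| < 1).
System is STABLE since both |p| < 1.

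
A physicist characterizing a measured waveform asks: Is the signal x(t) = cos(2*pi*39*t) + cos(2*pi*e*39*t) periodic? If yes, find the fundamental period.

f1 = 39 Hz, f2 = 39*e Hz
Ratio f2/f1 = e, which is irrational.
Since the frequency ratio is irrational, no common period exists.
The signal is not periodic.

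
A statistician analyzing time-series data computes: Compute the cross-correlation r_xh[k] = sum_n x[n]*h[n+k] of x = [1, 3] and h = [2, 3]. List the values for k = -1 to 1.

Both sequences indexed from 0 and zero outside their support.
Lags with overlap: k = -1 to 1.
  r_xh[-1] = x[1]*h[0] = 6
  r_xh[0] = x[0]*h[0] + x[1]*h[1] = 11
  r_xh[1] = x[0]*h[1] = 3
r_xh = [6, 11, 3] (for k = -1, ..., 1)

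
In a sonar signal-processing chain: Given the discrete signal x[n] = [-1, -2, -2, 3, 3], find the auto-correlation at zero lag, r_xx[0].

The auto-correlation at zero lag r_xx[0] equals the signal energy.
r_xx[0] = sum of x[n]^2 = (-1)^2 + (-2)^2 + (-2)^2 + 3^2 + 3^2
= 1 + 4 + 4 + 9 + 9 = 27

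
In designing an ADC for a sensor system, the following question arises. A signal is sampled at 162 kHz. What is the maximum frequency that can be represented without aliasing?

The maximum frequency that can be represented without aliasing
is the Nyquist frequency: f_max = f_s / 2 = 162 kHz / 2 = 81 kHz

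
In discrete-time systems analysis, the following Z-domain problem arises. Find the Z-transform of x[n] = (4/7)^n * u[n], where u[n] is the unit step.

The Z-transform of a^n * u[n] is z/(z-a) for |z| > |a|.
Here a = 4/7, so X(z) = z/(z - (4/7)) = 7z/(7z - 4)
ROC: |z| > 4/7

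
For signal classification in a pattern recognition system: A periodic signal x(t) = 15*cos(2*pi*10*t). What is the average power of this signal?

Average power of A*cos(wt) is A^2/2.
P = 15^2 / 2 = 225/2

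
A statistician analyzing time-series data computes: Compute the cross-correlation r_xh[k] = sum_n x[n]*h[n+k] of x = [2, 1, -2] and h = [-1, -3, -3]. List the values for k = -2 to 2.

Both sequences indexed from 0 and zero outside their support.
Lags with overlap: k = -2 to 2.
  r_xh[-2] = x[2]*h[0] = 2
  r_xh[-1] = x[1]*h[0] + x[2]*h[1] = 5
  r_xh[0] = x[0]*h[0] + x[1]*h[1] + x[2]*h[2] = 1
  r_xh[1] = x[0]*h[1] + x[1]*h[2] = -9
  r_xh[2] = x[0]*h[2] = -6
r_xh = [2, 5, 1, -9, -6] (for k = -2, ..., 2)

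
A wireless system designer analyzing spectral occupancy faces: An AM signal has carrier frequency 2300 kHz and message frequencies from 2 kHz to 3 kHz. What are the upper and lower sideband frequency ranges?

Upper sideband (USB) = fc + [fm_low, fm_high] = 2300 + [2, 3] = [2302, 2303] kHz
Lower sideband (LSB) = fc - [fm_high, fm_low] = 2300 - [3, 2] = [2297, 2298] kHz
Total occupied spectrum: 2297 kHz to 2303 kHz (plus carrier at 2300 kHz)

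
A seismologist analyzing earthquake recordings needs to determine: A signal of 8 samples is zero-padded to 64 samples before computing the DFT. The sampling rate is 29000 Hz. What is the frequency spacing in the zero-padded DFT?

Original DFT: N = 8, resolution = f_s/N = 29000/8 = 3625 Hz
Zero-padded DFT: N = 64, resolution = f_s/N = 29000/64 = 3625/8 Hz
Zero-padding interpolates the spectrum (finer frequency grid)
but does NOT improve the true spectral resolution (ability to resolve close frequencies).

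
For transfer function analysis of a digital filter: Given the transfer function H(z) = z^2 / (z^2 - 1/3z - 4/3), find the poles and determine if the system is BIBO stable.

Poles are roots of the denominator: z^2 - 1/3z - 4/3 = 0.
Quadratic formula: z = [-(-1/3) +/- sqrt((-1/3)^2 - 4*(-4/3))] / 2
Discriminant = 1/9 + 16/3 = 49/9; sqrt = 7/3.
z = (1/3 +/- 7/3) / 2 => z = 4/3 or z = -1.
|p1| = 1, |p2| = 4/3.
For BIBO stability, all poles must lie inside the unit circle (|p| < 1).
System is UNSTABLE since at least one |p| >= 1.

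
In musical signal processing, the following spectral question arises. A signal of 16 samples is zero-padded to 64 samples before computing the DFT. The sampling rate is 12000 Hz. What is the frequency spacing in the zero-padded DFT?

Original DFT: N = 16, resolution = f_s/N = 12000/16 = 750 Hz
Zero-padded DFT: N = 64, resolution = f_s/N = 12000/64 = 375/2 Hz
Zero-padding interpolates the spectrum (finer frequency grid)
but does NOT improve the true spectral resolution (ability to resolve close frequencies).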